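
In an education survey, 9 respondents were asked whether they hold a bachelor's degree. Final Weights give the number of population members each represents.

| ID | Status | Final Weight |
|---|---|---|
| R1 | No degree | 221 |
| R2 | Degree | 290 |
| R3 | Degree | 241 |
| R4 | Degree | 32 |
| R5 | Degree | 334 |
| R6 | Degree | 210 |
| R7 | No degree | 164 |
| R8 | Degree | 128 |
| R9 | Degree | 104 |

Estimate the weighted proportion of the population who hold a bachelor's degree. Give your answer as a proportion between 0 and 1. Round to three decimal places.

0.777

Sum of weights for 'Degree' = 290 + 241 + 32 + 334 + 210 + 128 + 104 = 1339
Total weight = 221 + 290 + 241 + 32 + 334 + 210 + 164 + 128 + 104 = 1724
Weighted proportion = 1339 / 1724 = 0.77668213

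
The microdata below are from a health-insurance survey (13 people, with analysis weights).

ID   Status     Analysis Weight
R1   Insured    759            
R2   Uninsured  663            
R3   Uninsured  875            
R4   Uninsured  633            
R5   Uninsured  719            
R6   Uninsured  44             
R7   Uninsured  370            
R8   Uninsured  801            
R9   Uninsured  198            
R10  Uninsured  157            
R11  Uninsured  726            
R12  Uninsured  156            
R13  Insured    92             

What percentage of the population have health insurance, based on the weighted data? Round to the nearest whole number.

14

Sum of weights for 'Insured' = 759 + 92 = 851
Total weight = 6193
Weighted proportion = 851 / 6193 = 0.13741321 → 13.741321%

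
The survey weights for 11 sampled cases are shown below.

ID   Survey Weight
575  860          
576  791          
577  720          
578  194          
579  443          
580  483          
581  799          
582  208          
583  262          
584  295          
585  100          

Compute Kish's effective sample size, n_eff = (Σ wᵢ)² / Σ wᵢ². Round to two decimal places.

Σ wᵢ = 860 + 791 + 720 + 194 + 443 + 483 + 799 + 208 + 262 + 295 + 100 = 5155
Σ wᵢ² = 3198189
n_eff = 5155² / 3198189 = 26574025 / 3198189 = 8.3090852

8.31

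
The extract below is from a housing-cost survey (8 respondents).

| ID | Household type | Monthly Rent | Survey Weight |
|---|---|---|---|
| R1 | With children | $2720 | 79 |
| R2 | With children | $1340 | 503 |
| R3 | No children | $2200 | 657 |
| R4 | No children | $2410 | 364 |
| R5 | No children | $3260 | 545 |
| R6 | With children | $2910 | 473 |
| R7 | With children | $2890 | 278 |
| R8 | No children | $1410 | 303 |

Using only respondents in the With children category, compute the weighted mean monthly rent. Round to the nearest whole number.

With children rows: R1, R2, R6, R7
Weighted sum = 2720×79 + 1340×503 + 2910×473 + 2890×278
  = 214880 + 674020 + 1376430 + 803420 = 3068750
Sum of weights = 1333
Weighted mean = 3068750 / 1333 = 2302.138

2302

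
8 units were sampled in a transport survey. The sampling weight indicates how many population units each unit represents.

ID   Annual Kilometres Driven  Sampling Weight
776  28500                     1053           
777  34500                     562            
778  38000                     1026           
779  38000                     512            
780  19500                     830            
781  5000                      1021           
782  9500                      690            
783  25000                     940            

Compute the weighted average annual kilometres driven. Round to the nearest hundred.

Weighted sum = 159188500
Sum of weights = 1053 + 562 + 1026 + 512 + 830 + 1021 + 690 + 940 = 6634
Weighted mean = 159188500 / 6634 = 23995.855

24000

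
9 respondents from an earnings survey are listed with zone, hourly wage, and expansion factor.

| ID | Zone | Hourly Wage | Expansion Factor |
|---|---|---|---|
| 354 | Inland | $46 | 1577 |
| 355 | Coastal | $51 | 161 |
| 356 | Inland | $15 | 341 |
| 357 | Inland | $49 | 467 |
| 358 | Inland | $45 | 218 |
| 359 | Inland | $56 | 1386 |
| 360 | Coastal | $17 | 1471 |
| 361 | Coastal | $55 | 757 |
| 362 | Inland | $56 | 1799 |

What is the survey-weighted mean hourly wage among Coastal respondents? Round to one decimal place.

Coastal rows: 355, 360, 361
Weighted sum = 74853
Sum of weights = 2389
Weighted mean = 74853 / 2389 = 31.332357

31.3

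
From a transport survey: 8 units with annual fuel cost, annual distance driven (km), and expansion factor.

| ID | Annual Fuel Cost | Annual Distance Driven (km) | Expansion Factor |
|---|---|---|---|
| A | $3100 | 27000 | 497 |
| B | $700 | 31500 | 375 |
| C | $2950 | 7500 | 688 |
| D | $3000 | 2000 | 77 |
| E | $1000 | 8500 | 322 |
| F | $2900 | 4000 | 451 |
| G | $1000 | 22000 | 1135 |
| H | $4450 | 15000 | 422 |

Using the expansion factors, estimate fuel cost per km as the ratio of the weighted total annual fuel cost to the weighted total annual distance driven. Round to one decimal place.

Σ wᵢ·y = 3100×497 + 700×375 + 2950×688 + 3000×77 + 1000×322 + 2900×451 + 1000×1135 + 4450×422
  = 8706600
Σ wᵢ·x = 27000×497 + 31500×375 + 7500×688 + 2000×77 + 8500×322 + 4000×451 + 22000×1135 + 15000×422
  = 13419000 + 11812500 + 5160000 + 154000 + 2737000 + 1804000 + 24970000 + 6330000 = 66386500
Ratio = 8706600 / 66386500 = 0.13115016

0.1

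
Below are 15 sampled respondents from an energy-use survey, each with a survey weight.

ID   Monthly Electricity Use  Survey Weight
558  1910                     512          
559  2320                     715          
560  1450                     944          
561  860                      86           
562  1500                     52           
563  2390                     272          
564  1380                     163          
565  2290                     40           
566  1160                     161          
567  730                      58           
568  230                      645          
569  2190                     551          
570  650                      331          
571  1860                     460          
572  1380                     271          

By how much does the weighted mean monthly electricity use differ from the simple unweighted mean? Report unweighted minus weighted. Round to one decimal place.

Unweighted sum = 22300
Unweighted mean = 22300 / 15 = 1486.6667
Weighted sum = 8152970
Sum of weights = 5261
Weighted mean = 8152970 / 5261 = 1549.6997
Difference (unweighted minus weighted) = -63.03301

-63.0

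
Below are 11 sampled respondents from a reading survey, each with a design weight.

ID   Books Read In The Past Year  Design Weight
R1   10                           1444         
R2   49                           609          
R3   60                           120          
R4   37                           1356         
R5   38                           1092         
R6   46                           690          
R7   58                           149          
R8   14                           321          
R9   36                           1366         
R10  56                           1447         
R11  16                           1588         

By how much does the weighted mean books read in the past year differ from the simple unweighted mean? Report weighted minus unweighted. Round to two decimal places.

Unweighted sum = 10 + 49 + 60 + 37 + 38 + 46 + 58 + 14 + 36 + 56 + 16 = 420
Unweighted mean = 420 / 11 = 38.181818
Weighted sum = 10×1444 + 49×609 + 60×120 + 37×1356 + 38×1092 + 46×690 + 58×149 + 14×321 + 36×1366 + 56×1447 + 16×1588
  = 14440 + 29841 + 7200 + 50172 + 41496 + 31740 + 8642 + 4494 + 49176 + 81032 + 25408 = 343641
Sum of weights = 1444 + 609 + 120 + 1356 + 1092 + 690 + 149 + 321 + 1366 + 1447 + 1588 = 10182
Weighted mean = 343641 / 10182 = 33.749853
Difference (weighted minus unweighted) = -4.4319655

-4.43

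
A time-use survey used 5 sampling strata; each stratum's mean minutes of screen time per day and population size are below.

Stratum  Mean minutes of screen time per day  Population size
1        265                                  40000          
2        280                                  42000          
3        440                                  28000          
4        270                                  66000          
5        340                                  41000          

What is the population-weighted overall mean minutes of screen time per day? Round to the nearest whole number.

306

Σ Nₕ·x̄ₕ = 66440000
Σ Nₕ = 40000 + 42000 + 28000 + 66000 + 41000 = 217000
Overall mean = 66440000 / 217000 = 306.17512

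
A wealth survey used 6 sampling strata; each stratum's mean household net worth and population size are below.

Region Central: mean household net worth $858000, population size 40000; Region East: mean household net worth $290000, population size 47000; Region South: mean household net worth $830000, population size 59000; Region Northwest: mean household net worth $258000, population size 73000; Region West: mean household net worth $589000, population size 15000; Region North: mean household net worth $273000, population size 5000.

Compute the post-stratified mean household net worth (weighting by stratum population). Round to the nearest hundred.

527000

Σ Nₕ·x̄ₕ = 858000×40000 + 290000×47000 + 830000×59000 + 258000×73000 + 589000×15000 + 273000×5000
  = 125954000000
Σ Nₕ = 40000 + 47000 + 59000 + 73000 + 15000 + 5000 = 239000
Overall mean = 125954000000 / 239000 = 527004.18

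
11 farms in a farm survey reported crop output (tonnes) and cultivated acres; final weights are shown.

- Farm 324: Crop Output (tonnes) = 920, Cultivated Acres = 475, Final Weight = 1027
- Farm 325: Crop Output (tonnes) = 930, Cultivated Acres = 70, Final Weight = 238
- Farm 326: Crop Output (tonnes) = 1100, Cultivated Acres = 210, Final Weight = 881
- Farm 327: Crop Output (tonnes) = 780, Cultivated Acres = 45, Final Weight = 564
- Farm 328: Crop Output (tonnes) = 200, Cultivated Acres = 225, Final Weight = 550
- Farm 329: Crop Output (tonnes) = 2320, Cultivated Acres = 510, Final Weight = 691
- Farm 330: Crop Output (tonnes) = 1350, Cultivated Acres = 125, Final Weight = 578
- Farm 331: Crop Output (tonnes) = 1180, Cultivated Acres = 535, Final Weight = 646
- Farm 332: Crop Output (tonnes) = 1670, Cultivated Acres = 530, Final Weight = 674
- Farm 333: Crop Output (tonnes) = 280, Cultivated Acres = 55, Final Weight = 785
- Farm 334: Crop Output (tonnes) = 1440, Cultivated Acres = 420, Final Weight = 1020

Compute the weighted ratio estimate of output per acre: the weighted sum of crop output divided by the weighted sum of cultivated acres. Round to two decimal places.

Σ wᵢ·y = 920×1027 + 930×238 + 1100×881 + 780×564 + 200×550 + 2320×691 + 1350×578 + 1180×646 + 1670×674 + 280×785 + 1440×1020
  = 944840 + 221340 + 969100 + 439920 + 110000 + 1603120 + 780300 + 762280 + 1125580 + 219800 + 1468800 = 8645080
Σ wᵢ·x = 2437690
Ratio = 8645080 / 2437690 = 3.546423

3.55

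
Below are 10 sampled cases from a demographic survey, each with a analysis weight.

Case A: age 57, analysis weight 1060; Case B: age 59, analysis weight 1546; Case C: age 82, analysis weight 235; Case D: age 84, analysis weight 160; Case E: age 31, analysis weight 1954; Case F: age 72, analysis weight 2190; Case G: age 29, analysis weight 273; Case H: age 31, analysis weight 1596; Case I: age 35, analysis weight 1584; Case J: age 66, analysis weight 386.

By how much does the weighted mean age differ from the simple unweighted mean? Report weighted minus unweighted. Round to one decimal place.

Unweighted sum = 57 + 59 + 82 + 84 + 31 + 72 + 29 + 31 + 35 + 66 = 546
Unweighted mean = 546 / 10 = 54.6
Weighted sum = 57×1060 + 59×1546 + 82×235 + 84×160 + 31×1954 + 72×2190 + 29×273 + 31×1596 + 35×1584 + 66×386
  = 60420 + 91214 + 19270 + 13440 + 60574 + 157680 + 7917 + 49476 + 55440 + 25476 = 540907
Sum of weights = 10984
Weighted mean = 540907 / 10984 = 49.244993
Difference (weighted minus unweighted) = -5.3550073

-5.4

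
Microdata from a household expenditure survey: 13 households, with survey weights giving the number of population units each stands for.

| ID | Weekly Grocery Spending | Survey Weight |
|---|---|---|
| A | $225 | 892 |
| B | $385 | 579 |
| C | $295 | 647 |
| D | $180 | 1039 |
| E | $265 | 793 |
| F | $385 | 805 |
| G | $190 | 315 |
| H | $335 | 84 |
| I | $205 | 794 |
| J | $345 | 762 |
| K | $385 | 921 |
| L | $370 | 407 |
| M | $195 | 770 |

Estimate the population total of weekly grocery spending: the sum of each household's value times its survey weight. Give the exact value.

2490545

Weighted total = 2490545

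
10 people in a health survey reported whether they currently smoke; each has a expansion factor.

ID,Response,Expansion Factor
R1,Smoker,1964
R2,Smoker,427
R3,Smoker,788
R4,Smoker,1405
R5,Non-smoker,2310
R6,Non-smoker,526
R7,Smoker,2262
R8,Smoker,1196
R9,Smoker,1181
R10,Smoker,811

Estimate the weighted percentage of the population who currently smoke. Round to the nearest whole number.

78

Sum of weights for 'Smoker' = 1964 + 427 + 788 + 1405 + 2262 + 1196 + 1181 + 811 = 10034
Total weight = 1964 + 427 + 788 + 1405 + 2310 + 526 + 2262 + 1196 + 1181 + 811 = 12870
Weighted proportion = 10034 / 12870 = 0.77964258 → 77.964258%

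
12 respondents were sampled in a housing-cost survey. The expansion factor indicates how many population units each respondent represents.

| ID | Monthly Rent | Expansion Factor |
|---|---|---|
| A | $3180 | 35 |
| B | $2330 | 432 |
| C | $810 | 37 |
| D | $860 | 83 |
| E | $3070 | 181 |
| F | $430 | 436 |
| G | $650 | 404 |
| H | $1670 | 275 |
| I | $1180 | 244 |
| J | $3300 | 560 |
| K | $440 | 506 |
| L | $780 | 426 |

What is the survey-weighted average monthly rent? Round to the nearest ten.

Weighted sum = 3180×35 + 2330×432 + 810×37 + 860×83 + 3070×181 + 430×436 + 650×404 + 1670×275 + 1180×244 + 3300×560 + 440×506 + 780×426
  = 5375050
Sum of weights = 35 + 432 + 37 + 83 + 181 + 436 + 404 + 275 + 244 + 560 + 506 + 426 = 3619
Weighted mean = 5375050 / 3619 = 1485.2307

1490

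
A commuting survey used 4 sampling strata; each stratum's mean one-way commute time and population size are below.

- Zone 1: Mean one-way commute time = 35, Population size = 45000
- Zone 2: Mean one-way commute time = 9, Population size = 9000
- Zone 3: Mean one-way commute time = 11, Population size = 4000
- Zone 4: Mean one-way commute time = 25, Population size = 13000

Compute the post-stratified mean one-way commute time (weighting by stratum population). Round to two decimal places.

28.52

Σ Nₕ·x̄ₕ = 35×45000 + 9×9000 + 11×4000 + 25×13000
  = 1575000 + 81000 + 44000 + 325000 = 2025000
Σ Nₕ = 45000 + 9000 + 4000 + 13000 = 71000
Overall mean = 2025000 / 71000 = 28.521127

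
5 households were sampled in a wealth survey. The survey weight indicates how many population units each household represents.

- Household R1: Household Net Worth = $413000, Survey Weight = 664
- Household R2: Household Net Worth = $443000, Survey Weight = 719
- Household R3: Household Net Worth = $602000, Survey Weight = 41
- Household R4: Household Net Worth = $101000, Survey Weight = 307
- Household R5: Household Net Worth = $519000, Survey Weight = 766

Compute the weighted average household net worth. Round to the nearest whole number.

Weighted sum = 1045992000
Sum of weights = 2497
Weighted mean = 1045992000 / 2497 = 418899.48

418899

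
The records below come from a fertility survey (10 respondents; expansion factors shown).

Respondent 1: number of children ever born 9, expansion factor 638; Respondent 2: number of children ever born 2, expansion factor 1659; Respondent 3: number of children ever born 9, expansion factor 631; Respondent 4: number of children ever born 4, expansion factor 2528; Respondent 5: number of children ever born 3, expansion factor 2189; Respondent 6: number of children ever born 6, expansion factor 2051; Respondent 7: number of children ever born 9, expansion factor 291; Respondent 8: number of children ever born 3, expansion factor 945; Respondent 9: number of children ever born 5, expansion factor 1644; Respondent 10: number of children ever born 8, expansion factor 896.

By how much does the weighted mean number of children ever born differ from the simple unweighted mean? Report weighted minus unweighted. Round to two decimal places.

-1.01

Unweighted sum = 9 + 2 + 9 + 4 + 3 + 6 + 9 + 3 + 5 + 8 = 58
Unweighted mean = 58 / 10 = 5.8
Weighted sum = 9×638 + 2×1659 + 9×631 + 4×2528 + 3×2189 + 6×2051 + 9×291 + 3×945 + 5×1644 + 8×896
  = 5742 + 3318 + 5679 + 10112 + 6567 + 12306 + 2619 + 2835 + 8220 + 7168 = 64566
Sum of weights = 638 + 1659 + 631 + 2528 + 2189 + 2051 + 291 + 945 + 1644 + 896 = 13472
Weighted mean = 64566 / 13472 = 4.7926069
Difference (weighted minus unweighted) = -1.0073931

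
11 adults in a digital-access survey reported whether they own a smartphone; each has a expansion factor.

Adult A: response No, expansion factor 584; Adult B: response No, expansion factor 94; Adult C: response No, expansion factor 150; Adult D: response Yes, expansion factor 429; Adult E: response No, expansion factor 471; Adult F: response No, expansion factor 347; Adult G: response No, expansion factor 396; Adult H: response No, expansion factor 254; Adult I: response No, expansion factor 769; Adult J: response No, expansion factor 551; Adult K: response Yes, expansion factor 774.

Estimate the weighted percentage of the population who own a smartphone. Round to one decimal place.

Sum of weights for 'Yes' = 429 + 774 = 1203
Total weight = 4819
Weighted proportion = 1203 / 4819 = 0.24963685 → 24.963685%

25.0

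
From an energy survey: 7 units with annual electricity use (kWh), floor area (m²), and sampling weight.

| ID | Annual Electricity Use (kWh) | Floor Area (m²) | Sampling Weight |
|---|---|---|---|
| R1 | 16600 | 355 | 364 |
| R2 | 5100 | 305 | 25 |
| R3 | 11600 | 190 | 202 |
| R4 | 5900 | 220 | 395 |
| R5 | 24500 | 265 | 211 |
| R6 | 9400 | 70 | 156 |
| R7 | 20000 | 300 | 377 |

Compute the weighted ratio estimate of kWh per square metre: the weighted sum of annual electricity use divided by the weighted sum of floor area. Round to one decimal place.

Σ wᵢ·y = 16600×364 + 5100×25 + 11600×202 + 5900×395 + 24500×211 + 9400×156 + 20000×377
  = 25019500
Σ wᵢ·x = 355×364 + 305×25 + 190×202 + 220×395 + 265×211 + 70×156 + 300×377
  = 129220 + 7625 + 38380 + 86900 + 55915 + 10920 + 113100 = 442060
Ratio = 25019500 / 442060 = 56.597521

56.6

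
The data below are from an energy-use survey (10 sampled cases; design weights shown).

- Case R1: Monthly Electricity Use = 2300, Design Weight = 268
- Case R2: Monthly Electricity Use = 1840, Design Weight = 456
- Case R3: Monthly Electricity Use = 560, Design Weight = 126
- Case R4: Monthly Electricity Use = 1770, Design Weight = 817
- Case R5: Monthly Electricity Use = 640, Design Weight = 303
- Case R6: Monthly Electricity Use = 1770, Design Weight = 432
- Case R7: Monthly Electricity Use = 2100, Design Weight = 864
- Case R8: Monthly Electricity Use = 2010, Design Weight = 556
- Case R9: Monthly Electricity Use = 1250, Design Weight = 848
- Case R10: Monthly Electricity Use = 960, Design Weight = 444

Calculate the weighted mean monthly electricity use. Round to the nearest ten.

1630

Weighted sum = 2300×268 + 1840×456 + 560×126 + 1770×817 + 640×303 + 1770×432 + 2100×864 + 2010×556 + 1250×848 + 960×444
  = 8348850
Sum of weights = 268 + 456 + 126 + 817 + 303 + 432 + 864 + 556 + 848 + 444 = 5114
Weighted mean = 8348850 / 5114 = 1632.5479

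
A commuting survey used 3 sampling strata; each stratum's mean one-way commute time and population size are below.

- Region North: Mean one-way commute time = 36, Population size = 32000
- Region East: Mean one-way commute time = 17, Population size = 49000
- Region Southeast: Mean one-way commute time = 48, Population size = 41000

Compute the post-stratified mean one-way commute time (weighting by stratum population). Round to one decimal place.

Σ Nₕ·x̄ₕ = 36×32000 + 17×49000 + 48×41000
  = 1152000 + 833000 + 1968000 = 3953000
Σ Nₕ = 32000 + 49000 + 41000 = 122000
Overall mean = 3953000 / 122000 = 32.401639

32.4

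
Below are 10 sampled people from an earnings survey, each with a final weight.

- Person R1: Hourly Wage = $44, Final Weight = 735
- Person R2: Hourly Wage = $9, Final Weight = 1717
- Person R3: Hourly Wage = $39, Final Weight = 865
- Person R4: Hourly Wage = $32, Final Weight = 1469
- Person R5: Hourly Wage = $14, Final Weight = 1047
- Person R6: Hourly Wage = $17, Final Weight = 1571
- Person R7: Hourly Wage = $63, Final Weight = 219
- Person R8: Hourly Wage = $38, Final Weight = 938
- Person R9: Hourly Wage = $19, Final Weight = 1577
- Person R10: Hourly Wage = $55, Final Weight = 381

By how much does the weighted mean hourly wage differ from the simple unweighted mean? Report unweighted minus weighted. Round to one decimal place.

Unweighted sum = 44 + 9 + 39 + 32 + 14 + 17 + 63 + 38 + 19 + 55 = 330
Unweighted mean = 330 / 10 = 33
Weighted sum = 44×735 + 9×1717 + 39×865 + 32×1469 + 14×1047 + 17×1571 + 63×219 + 38×938 + 19×1577 + 55×381
  = 32340 + 15453 + 33735 + 47008 + 14658 + 26707 + 13797 + 35644 + 29963 + 20955 = 270260
Sum of weights = 10519
Weighted mean = 270260 / 10519 = 25.692556
Difference (unweighted minus weighted) = 7.3074437

7.3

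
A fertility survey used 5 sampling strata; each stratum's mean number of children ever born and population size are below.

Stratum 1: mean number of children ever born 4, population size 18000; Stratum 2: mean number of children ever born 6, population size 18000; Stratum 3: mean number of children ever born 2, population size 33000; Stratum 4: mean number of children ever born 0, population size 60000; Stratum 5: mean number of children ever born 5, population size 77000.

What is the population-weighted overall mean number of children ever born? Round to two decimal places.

3.06

Σ Nₕ·x̄ₕ = 4×18000 + 6×18000 + 2×33000 + 0×60000 + 5×77000
  = 72000 + 108000 + 66000 + 0 + 385000 = 631000
Σ Nₕ = 18000 + 18000 + 33000 + 60000 + 77000 = 206000
Overall mean = 631000 / 206000 = 3.0631068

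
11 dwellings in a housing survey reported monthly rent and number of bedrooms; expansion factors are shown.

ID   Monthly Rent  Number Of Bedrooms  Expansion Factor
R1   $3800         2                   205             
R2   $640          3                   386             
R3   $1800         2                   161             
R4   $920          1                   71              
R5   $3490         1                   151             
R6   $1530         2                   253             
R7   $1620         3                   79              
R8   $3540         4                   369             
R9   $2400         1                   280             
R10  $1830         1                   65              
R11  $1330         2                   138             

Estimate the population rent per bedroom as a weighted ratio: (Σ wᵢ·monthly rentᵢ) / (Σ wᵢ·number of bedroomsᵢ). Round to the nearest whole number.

Σ wᵢ·y = 3800×205 + 640×386 + 1800×161 + 920×71 + 3490×151 + 1530×253 + 1620×79 + 3540×369 + 2400×280 + 1830×65 + 1330×138
  = 4703970
Σ wᵢ·x = 2×205 + 3×386 + 2×161 + 1×71 + 1×151 + 2×253 + 3×79 + 4×369 + 1×280 + 1×65 + 2×138
  = 4952
Ratio = 4703970 / 4952 = 949.91317

950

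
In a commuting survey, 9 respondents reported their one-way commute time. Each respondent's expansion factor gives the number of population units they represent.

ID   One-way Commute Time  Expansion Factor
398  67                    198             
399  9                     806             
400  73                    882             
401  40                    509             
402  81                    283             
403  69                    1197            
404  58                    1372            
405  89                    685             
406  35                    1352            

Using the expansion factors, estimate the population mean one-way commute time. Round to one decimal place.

54.7

Weighted sum = 67×198 + 9×806 + 73×882 + 40×509 + 81×283 + 69×1197 + 58×1372 + 89×685 + 35×1352
  = 13266 + 7254 + 64386 + 20360 + 22923 + 82593 + 79576 + 60965 + 47320 = 398643
Sum of weights = 198 + 806 + 882 + 509 + 283 + 1197 + 1372 + 685 + 1352 = 7284
Weighted mean = 398643 / 7284 = 54.728583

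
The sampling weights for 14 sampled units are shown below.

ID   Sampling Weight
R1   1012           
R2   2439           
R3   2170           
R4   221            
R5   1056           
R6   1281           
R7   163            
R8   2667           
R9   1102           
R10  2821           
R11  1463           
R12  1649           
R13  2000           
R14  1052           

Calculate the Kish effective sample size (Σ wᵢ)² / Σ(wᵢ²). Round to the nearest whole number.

Σ wᵢ = 21096
Σ wᵢ² = 40764880
n_eff = 21096² / 40764880 = 445041216 / 40764880 = 10.91727

11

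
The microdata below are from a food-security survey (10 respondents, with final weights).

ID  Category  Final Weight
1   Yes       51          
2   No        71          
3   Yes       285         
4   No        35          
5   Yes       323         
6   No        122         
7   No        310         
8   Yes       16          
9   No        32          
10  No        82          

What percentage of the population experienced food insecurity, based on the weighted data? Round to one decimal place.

Sum of weights for 'Yes' = 51 + 285 + 323 + 16 = 675
Total weight = 51 + 71 + 285 + 35 + 323 + 122 + 310 + 16 + 32 + 82 = 1327
Weighted proportion = 675 / 1327 = 0.50866616 → 50.866616%

50.9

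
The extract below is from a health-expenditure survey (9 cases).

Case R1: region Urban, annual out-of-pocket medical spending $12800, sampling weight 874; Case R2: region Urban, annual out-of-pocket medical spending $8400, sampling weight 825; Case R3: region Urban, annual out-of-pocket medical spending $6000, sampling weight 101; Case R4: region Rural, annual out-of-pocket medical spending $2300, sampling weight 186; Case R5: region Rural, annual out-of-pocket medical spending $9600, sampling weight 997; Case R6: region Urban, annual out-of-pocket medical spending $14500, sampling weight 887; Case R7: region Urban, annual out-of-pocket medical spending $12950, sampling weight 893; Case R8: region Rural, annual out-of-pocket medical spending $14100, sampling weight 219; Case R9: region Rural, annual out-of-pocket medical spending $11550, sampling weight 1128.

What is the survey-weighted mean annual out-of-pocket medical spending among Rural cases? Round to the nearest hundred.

10300

Rural rows: R4, R5, R8, R9
Weighted sum = 2300×186 + 9600×997 + 14100×219 + 11550×1128
  = 26115300
Sum of weights = 186 + 997 + 219 + 1128 = 2530
Weighted mean = 26115300 / 2530 = 10322.253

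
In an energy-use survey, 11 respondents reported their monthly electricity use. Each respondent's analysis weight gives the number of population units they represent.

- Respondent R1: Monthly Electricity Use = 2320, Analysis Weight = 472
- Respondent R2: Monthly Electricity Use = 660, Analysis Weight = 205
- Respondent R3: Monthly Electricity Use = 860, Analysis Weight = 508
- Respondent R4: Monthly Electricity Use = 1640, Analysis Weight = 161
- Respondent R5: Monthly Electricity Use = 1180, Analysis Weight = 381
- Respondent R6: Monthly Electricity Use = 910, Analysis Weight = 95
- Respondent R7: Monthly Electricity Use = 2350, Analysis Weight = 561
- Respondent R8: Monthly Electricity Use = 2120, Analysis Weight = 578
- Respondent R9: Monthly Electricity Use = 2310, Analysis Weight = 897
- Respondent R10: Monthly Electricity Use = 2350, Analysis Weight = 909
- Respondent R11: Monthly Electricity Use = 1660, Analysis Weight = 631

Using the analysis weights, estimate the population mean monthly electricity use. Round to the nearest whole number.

1902

Weighted sum = 2320×472 + 660×205 + 860×508 + 1640×161 + 1180×381 + 910×95 + 2350×561 + 2120×578 + 2310×897 + 2350×909 + 1660×631
  = 1095040 + 135300 + 436880 + 264040 + 449580 + 86450 + 1318350 + 1225360 + 2072070 + 2136150 + 1047460 = 10266680
Sum of weights = 472 + 205 + 508 + 161 + 381 + 95 + 561 + 578 + 897 + 909 + 631 = 5398
Weighted mean = 10266680 / 5398 = 1901.9415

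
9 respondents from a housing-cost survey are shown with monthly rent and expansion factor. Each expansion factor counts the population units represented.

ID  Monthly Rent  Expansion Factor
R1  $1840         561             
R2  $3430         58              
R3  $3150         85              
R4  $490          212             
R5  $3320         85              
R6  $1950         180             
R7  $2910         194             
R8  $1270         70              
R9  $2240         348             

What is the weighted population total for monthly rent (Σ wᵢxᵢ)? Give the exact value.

Weighted total = 1840×561 + 3430×58 + 3150×85 + 490×212 + 3320×85 + 1950×180 + 2910×194 + 1270×70 + 2240×348
  = 3668970

3668970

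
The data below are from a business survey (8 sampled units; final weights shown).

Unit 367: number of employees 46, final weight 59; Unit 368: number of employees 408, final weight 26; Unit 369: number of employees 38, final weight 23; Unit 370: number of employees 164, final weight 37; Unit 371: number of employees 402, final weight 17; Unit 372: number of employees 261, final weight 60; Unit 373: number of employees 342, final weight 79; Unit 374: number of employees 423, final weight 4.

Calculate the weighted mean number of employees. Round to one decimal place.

Weighted sum = 46×59 + 408×26 + 38×23 + 164×37 + 402×17 + 261×60 + 342×79 + 423×4
  = 2714 + 10608 + 874 + 6068 + 6834 + 15660 + 27018 + 1692 = 71468
Sum of weights = 59 + 26 + 23 + 37 + 17 + 60 + 79 + 4 = 305
Weighted mean = 71468 / 305 = 234.32131

234.3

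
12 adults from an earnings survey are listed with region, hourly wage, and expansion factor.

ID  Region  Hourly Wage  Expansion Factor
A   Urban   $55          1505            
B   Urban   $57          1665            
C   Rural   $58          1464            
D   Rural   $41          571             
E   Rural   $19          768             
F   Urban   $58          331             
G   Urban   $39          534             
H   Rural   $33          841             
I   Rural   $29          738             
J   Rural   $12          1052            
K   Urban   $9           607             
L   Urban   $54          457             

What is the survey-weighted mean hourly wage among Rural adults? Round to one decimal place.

34.0

Rural rows: C, D, E, H, I, J
Weighted sum = 58×1464 + 41×571 + 19×768 + 33×841 + 29×738 + 12×1052
  = 184694
Sum of weights = 5434
Weighted mean = 184694 / 5434 = 33.98859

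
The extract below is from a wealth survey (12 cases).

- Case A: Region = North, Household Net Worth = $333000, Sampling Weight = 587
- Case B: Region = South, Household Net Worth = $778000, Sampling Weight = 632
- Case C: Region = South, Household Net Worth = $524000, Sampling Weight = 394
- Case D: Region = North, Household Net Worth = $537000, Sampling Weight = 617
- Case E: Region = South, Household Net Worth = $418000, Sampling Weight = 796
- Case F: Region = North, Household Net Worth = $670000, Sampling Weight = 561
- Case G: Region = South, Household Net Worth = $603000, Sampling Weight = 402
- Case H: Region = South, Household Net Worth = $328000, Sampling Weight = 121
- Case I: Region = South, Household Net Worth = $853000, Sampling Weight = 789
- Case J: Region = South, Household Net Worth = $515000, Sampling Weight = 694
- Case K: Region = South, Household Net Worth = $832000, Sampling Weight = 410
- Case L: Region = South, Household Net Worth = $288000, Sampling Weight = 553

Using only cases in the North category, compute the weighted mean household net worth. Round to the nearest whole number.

North rows: A, D, F
Weighted sum = 333000×587 + 537000×617 + 670000×561
  = 195471000 + 331329000 + 375870000 = 902670000
Sum of weights = 587 + 617 + 561 = 1765
Weighted mean = 902670000 / 1765 = 511427.76

511428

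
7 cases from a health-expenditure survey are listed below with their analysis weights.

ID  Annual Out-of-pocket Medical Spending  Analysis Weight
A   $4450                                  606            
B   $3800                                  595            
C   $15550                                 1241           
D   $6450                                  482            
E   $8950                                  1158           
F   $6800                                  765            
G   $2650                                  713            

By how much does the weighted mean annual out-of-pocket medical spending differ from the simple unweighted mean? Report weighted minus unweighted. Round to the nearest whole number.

1111

Unweighted sum = 48650
Unweighted mean = 48650 / 7 = 6950
Weighted sum = 4450×606 + 3800×595 + 15550×1241 + 6450×482 + 8950×1158 + 6800×765 + 2650×713
  = 2696700 + 2261000 + 19297550 + 3108900 + 10364100 + 5202000 + 1889450 = 44819700
Sum of weights = 5560
Weighted mean = 44819700 / 5560 = 8061.0971
Difference (weighted minus unweighted) = 1111.0971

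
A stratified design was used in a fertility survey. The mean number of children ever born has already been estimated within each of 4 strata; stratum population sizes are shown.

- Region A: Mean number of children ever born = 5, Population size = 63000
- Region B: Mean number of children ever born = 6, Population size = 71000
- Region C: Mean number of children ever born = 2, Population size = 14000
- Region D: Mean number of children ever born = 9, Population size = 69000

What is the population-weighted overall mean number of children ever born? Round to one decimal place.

Σ Nₕ·x̄ₕ = 5×63000 + 6×71000 + 2×14000 + 9×69000
  = 315000 + 426000 + 28000 + 621000 = 1390000
Σ Nₕ = 63000 + 71000 + 14000 + 69000 = 217000
Overall mean = 1390000 / 217000 = 6.40553

6.4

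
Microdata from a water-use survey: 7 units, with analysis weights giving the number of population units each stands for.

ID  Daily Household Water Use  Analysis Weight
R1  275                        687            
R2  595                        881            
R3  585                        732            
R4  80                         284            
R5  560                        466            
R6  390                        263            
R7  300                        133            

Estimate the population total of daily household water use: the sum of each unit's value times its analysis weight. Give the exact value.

1567490

Weighted total = 1567490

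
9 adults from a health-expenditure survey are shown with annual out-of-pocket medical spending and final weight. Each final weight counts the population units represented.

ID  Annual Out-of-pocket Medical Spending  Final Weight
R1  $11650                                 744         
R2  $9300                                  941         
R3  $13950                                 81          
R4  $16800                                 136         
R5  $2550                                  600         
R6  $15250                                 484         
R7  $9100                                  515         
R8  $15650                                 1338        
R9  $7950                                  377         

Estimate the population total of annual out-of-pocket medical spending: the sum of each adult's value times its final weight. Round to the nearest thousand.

Weighted total = 58368000

58368000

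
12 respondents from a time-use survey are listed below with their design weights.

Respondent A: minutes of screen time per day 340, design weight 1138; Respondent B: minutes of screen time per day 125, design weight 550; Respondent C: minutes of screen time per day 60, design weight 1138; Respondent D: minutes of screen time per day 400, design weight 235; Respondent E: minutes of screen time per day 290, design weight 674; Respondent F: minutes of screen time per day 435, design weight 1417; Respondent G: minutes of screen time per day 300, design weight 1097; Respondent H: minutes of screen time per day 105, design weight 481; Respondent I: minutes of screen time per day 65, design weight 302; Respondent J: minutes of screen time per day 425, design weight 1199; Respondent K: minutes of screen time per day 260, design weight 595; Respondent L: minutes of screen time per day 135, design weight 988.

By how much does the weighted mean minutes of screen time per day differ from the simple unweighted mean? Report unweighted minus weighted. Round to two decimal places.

Unweighted sum = 340 + 125 + 60 + 400 + 290 + 435 + 300 + 105 + 65 + 425 + 260 + 135 = 2940
Unweighted mean = 2940 / 12 = 245
Weighted sum = 2626695
Sum of weights = 1138 + 550 + 1138 + 235 + 674 + 1417 + 1097 + 481 + 302 + 1199 + 595 + 988 = 9814
Weighted mean = 2626695 / 9814 = 267.64775
Difference (unweighted minus weighted) = -22.647748

-22.65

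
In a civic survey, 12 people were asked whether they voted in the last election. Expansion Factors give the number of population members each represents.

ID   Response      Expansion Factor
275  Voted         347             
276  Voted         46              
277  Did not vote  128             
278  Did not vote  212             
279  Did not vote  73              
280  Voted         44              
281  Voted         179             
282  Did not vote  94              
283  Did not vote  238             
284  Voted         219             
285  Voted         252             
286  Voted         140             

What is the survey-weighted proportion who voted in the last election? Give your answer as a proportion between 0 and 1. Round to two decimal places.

0.62

Sum of weights for 'Voted' = 347 + 46 + 44 + 179 + 219 + 252 + 140 = 1227
Total weight = 347 + 46 + 128 + 212 + 73 + 44 + 179 + 94 + 238 + 219 + 252 + 140 = 1972
Weighted proportion = 1227 / 1972 = 0.62221095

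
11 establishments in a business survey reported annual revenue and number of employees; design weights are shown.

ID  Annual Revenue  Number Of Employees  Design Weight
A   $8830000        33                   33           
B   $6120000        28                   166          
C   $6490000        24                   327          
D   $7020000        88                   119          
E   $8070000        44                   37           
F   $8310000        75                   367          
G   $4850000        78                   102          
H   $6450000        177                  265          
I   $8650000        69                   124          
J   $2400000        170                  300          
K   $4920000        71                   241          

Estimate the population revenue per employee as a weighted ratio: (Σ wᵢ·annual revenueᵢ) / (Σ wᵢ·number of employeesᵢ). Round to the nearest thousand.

Σ wᵢ·y = 12795550000
Σ wᵢ·x = 33×33 + 28×166 + 24×327 + 88×119 + 44×37 + 75×367 + 78×102 + 177×265 + 69×124 + 170×300 + 71×241
  = 184738
Ratio = 12795550000 / 184738 = 69263.227

69000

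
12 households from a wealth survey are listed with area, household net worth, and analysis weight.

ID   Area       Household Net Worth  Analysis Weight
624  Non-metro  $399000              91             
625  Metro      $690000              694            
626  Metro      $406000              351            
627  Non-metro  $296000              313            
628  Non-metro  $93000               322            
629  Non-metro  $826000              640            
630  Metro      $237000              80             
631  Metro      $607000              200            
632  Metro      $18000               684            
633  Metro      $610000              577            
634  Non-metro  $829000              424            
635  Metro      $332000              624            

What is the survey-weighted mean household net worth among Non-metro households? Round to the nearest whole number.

Non-metro rows: 624, 627, 628, 629, 634
Weighted sum = 399000×91 + 296000×313 + 93000×322 + 826000×640 + 829000×424
  = 1039039000
Sum of weights = 91 + 313 + 322 + 640 + 424 = 1790
Weighted mean = 1039039000 / 1790 = 580468.72

580469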